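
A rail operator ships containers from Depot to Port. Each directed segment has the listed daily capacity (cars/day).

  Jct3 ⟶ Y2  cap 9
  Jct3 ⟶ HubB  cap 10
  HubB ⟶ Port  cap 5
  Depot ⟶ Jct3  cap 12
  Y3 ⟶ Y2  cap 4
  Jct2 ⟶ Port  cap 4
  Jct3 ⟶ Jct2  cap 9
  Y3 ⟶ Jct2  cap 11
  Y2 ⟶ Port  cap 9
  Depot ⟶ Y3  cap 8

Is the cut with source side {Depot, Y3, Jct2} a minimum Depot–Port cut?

No — its capacity is 20, but the minimum cut has capacity 18.

Given cut capacity: 12 + 4 + 4 = 20.
Augment Depot→Y3→Jct2→Port: bottleneck 4, flow now 4.
Augment Depot→Y3→Y2→Port: bottleneck 4, flow now 8.
Augment Depot→Jct3→HubB→Port: bottleneck 5, flow now 13.
Augment Depot→Jct3→Y2→Port: bottleneck 5, flow now 18.
No augmenting path remains; maximum flow = 18.
In the residual graph, reachable from Depot: {Depot, Y3, Jct3, HubB, Jct2, Y2}.
Min-cut edges: HubB→Port (5), Jct2→Port (4), Y2→Port (9); capacity 5 + 4 + 9 = 18.
Cut capacity 20 exceeds the max flow 18, so it is not minimum.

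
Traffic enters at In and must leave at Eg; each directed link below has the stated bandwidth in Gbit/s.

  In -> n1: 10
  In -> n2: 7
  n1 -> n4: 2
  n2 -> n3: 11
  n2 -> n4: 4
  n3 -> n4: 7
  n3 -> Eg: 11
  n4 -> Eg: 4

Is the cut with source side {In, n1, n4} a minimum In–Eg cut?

Given cut capacity: 7 + 4 = 11.
Augment In→n1→n4→Eg: bottleneck 2, flow now 2.
Augment In→n2→n3→Eg: bottleneck 7, flow now 9.
No augmenting path remains; maximum flow = 9.
In the residual graph, reachable from In: {In, n1}.
Min-cut edges: In→n2 (7), n1→n4 (2); capacity 7 + 2 = 9.
Cut capacity 11 exceeds the max flow 9, so it is not minimum.

No — its capacity is 11, but the minimum cut has capacity 9.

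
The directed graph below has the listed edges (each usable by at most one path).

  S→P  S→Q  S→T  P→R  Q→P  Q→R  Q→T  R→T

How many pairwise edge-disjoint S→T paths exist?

3

Assign every edge capacity 1; by Menger, the answer equals the max flow.
Path S→T (+1); total 1.
Path S→Q→T (+1); total 2.
Path S→P→R→T (+1); total 3.
No residual S→T path; max flow = 3.
Certifying cut of size 3: {S→P, S→Q, S→T}.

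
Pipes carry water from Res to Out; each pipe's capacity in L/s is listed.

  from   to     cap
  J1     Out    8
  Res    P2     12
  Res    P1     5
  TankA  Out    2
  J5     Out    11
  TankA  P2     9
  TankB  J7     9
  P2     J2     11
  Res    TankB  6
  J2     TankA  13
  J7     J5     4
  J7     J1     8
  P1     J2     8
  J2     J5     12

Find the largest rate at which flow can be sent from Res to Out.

Augment Res→TankB→J7→J1→Out: bottleneck 6, flow now 6.
Augment Res→P2→J2→TankA→Out: bottleneck 2, flow now 8.
Augment Res→P2→J2→J5→Out: bottleneck 9, flow now 17.
Augment Res→P1→J2→J5→Out: bottleneck 2, flow now 19.
No augmenting path remains; maximum flow = 19.
In the residual graph, reachable from Res: {Res, P2, P1, J2, TankA, J5}.
Min-cut edges: Res→TankB (6), TankA→Out (2), J5→Out (11); capacity 6 + 2 + 11 = 19.
This cut is saturated, so no flow can exceed 19.

19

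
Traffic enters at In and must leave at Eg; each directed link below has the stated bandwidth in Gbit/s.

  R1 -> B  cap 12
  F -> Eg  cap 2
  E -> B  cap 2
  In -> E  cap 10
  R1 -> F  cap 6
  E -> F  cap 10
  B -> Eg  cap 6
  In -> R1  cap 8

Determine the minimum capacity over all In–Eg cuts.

Augment In→R1→B→Eg: bottleneck 6, flow now 6.
Augment In→R1→F→Eg: bottleneck 2, flow now 8.
No augmenting path remains; maximum flow = 8.
By max-flow min-cut, the minimum cut capacity equals the max flow.
In the residual graph, reachable from In: {In, R1, E, B, F}.
Min-cut edges: B→Eg (6), F→Eg (2); capacity 6 + 2 = 8.

8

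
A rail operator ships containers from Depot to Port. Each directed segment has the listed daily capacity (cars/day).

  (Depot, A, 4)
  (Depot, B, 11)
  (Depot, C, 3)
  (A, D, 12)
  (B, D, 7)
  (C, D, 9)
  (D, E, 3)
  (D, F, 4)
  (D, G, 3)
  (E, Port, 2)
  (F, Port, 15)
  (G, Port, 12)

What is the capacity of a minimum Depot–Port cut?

9

Augment Depot→A→D→E→Port: bottleneck 2, flow now 2.
Augment Depot→A→D→F→Port: bottleneck 2, flow now 4.
Augment Depot→B→D→F→Port: bottleneck 2, flow now 6.
Augment Depot→B→D→G→Port: bottleneck 3, flow now 9.
No augmenting path remains; maximum flow = 9.
By max-flow min-cut, the minimum cut capacity equals the max flow.
In the residual graph, reachable from Depot: {Depot, A, B, C, D, E}.
Min-cut edges: D→F (4), D→G (3), E→Port (2); capacity 4 + 3 + 2 = 9.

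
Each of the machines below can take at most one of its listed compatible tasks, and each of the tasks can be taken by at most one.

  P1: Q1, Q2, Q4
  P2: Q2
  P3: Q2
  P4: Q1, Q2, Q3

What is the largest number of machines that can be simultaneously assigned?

Unit-capacity flow: source→left, listed edges, right→sink; max matching = max flow.
Augmenting path P1→Q1 (+1); matched 1.
Augmenting path P2→Q2 (+1); matched 2.
Augmenting path P4→Q3 (+1); matched 3.
No augmenting path remains; maximum matching = 3.
König certificate: {P1, P4, Q2} is a vertex cover of size 3 (every listed pair touches it), so no matching can be larger.

3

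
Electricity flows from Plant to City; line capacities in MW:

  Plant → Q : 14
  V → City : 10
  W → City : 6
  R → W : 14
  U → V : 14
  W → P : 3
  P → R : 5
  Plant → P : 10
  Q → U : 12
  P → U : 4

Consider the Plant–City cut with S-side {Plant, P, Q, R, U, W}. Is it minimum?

Given cut capacity: 14 + 6 = 20.
Augment Plant→P→R→W→City: bottleneck 5, flow now 5.
Augment Plant→P→U→V→City: bottleneck 4, flow now 9.
Augment Plant→Q→U→V→City: bottleneck 6, flow now 15.
No augmenting path remains; maximum flow = 15.
In the residual graph, reachable from Plant: {Plant, P, Q, U, V}.
Min-cut edges: P→R (5), V→City (10); capacity 5 + 10 = 15.
Cut capacity 20 exceeds the max flow 15, so it is not minimum.

No — its capacity is 20, but the minimum cut has capacity 15.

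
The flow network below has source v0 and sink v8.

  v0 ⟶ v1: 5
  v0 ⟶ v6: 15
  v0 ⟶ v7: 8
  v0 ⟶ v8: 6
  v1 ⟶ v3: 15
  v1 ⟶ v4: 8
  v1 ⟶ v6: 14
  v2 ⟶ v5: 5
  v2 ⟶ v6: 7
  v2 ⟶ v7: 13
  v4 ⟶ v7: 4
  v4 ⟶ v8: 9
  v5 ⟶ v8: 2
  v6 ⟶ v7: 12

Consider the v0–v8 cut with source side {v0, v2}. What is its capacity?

Edges leaving {v0, v2}: v0→v1 (5), v0→v6 (15), v0→v7 (8), v0→v8 (6), v2→v5 (5), v2→v6 (7), v2→v7 (13).
Cut capacity = 5 + 15 + 8 + 6 + 5 + 7 + 13 = 59.

59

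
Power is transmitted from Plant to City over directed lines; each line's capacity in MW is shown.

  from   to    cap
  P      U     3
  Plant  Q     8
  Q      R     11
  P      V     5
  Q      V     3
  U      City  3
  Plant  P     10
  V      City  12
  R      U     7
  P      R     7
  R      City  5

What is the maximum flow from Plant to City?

16

Augment Plant→P→R→City: bottleneck 5, flow now 5.
Augment Plant→P→U→City: bottleneck 3, flow now 8.
Augment Plant→P→V→City: bottleneck 2, flow now 10.
Augment Plant→Q→V→City: bottleneck 3, flow now 13.
Augment Plant→Q→R→P→V→City: bottleneck 3, flow now 16. (uses reverse residual edge)
No augmenting path remains; maximum flow = 16.
In the residual graph, reachable from Plant: {Plant, P, Q, R, U}.
Min-cut edges: P→V (5), Q→V (3), R→City (5), U→City (3); capacity 5 + 3 + 5 + 3 = 16.
This cut is saturated, so no flow can exceed 16.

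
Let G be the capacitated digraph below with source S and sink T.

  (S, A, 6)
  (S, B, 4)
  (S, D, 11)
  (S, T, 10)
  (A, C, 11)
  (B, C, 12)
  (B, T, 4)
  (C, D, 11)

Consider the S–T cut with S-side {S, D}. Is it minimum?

Given cut capacity: 6 + 4 + 10 = 20.
Augment S→T: bottleneck 10, flow now 10.
Augment S→B→T: bottleneck 4, flow now 14.
No augmenting path remains; maximum flow = 14.
In the residual graph, reachable from S: {S, A, C, D}.
Min-cut edges: S→B (4), S→T (10); capacity 4 + 10 = 14.
Cut capacity 20 exceeds the max flow 14, so it is not minimum.

No — its capacity is 20, but the minimum cut has capacity 14.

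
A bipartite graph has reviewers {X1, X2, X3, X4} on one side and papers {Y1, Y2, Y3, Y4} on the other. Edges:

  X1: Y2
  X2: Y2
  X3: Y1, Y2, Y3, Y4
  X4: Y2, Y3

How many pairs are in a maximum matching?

3

Unit-capacity flow: source→left, listed edges, right→sink; max matching = max flow.
Augmenting path X1→Y2 (+1); matched 1.
Augmenting path X3→Y1 (+1); matched 2.
Augmenting path X4→Y3 (+1); matched 3.
No augmenting path remains; maximum matching = 3.
König certificate: {X3, X4, Y2} is a vertex cover of size 3 (every listed pair touches it), so no matching can be larger.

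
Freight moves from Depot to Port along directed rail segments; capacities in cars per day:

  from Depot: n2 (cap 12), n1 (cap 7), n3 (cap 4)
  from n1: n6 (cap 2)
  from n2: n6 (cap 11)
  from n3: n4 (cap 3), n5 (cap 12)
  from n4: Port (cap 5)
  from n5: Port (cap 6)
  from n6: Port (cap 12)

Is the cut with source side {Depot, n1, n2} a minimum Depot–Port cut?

No — its capacity is 17, but the minimum cut has capacity 16.

Given cut capacity: 4 + 2 + 11 = 17.
Augment Depot→n1→n6→Port: bottleneck 2, flow now 2.
Augment Depot→n2→n6→Port: bottleneck 10, flow now 12.
Augment Depot→n3→n4→Port: bottleneck 3, flow now 15.
Augment Depot→n3→n5→Port: bottleneck 1, flow now 16.
No augmenting path remains; maximum flow = 16.
In the residual graph, reachable from Depot: {Depot, n1, n2, n6}.
Min-cut edges: Depot→n3 (4), n6→Port (12); capacity 4 + 12 = 16.
Cut capacity 17 exceeds the max flow 16, so it is not minimum.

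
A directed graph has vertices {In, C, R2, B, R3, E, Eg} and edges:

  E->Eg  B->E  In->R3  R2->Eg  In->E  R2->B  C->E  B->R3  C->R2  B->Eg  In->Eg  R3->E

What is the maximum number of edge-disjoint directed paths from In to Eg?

Assign every edge capacity 1; by Menger, the answer equals the max flow.
Path In→Eg (+1); total 1.
Path In→E→Eg (+1); total 2.
No residual In→Eg path; max flow = 2.
Certifying cut of size 2: {E→Eg, In→Eg}.

2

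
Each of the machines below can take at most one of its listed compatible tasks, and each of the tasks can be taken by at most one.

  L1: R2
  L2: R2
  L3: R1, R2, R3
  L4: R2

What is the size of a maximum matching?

2

Unit-capacity flow: source→left, listed edges, right→sink; max matching = max flow.
Augmenting path L1→R2 (+1); matched 1.
Augmenting path L3→R1 (+1); matched 2.
No augmenting path remains; maximum matching = 2.
König certificate: {L3, R2} is a vertex cover of size 2 (every listed pair touches it), so no matching can be larger.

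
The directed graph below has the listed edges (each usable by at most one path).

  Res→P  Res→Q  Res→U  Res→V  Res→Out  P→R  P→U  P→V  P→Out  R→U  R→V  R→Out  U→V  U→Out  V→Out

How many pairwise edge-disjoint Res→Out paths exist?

4

Assign every edge capacity 1; by Menger, the answer equals the max flow.
Path Res→Out (+1); total 1.
Path Res→P→Out (+1); total 2.
Path Res→U→Out (+1); total 3.
Path Res→V→Out (+1); total 4.
No residual Res→Out path; max flow = 4.
Certifying cut of size 4: {Res→Out, Res→P, Res→U, Res→V}.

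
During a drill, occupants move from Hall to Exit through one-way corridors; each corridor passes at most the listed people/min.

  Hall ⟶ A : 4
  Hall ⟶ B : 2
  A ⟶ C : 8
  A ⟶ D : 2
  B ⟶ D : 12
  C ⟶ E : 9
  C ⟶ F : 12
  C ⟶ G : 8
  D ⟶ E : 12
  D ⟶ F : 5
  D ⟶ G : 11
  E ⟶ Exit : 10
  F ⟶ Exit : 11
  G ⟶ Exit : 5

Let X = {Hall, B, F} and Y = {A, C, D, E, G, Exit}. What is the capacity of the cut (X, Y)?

27

Edges leaving {Hall, B, F}: Hall→A (4), B→D (12), F→Exit (11).
Cut capacity = 4 + 12 + 11 = 27.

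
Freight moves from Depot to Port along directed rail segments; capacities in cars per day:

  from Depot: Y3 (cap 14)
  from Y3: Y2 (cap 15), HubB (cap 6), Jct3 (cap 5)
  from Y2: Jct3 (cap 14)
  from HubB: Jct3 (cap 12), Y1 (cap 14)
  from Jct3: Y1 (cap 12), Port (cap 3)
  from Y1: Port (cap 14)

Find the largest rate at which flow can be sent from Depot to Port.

Augment Depot→Y3→Jct3→Port: bottleneck 3, flow now 3.
Augment Depot→Y3→HubB→Y1→Port: bottleneck 6, flow now 9.
Augment Depot→Y3→Jct3→Y1→Port: bottleneck 2, flow now 11.
Augment Depot→Y3→Y2→Jct3→Y1→Port: bottleneck 3, flow now 14.
No augmenting path remains; maximum flow = 14.
In the residual graph, reachable from Depot: {Depot}.
Min-cut edges: Depot→Y3 (14); capacity 14 = 14.
This cut is saturated, so no flow can exceed 14.

14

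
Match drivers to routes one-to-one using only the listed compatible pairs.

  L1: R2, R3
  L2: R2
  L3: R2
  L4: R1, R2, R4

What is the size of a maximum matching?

3

Unit-capacity flow: source→left, listed edges, right→sink; max matching = max flow.
Augmenting path L1→R2 (+1); matched 1.
Augmenting path L4→R1 (+1); matched 2.
Augmenting path L2→R2→L1→R3 (+1); matched 3.
No augmenting path remains; maximum matching = 3.
König certificate: {L1, L4, R2} is a vertex cover of size 3 (every listed pair touches it), so no matching can be larger.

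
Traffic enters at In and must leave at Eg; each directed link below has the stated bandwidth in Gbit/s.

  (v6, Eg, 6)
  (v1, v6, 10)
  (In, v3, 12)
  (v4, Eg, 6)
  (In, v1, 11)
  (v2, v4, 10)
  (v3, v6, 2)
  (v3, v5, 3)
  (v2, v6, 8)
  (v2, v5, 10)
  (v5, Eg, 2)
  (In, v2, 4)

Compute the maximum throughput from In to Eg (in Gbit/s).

12

Augment In→v1→v6→Eg: bottleneck 6, flow now 6.
Augment In→v2→v4→Eg: bottleneck 4, flow now 10.
Augment In→v3→v5→Eg: bottleneck 2, flow now 12.
No augmenting path remains; maximum flow = 12.
In the residual graph, reachable from In: {In, v1, v3, v5, v6}.
Min-cut edges: In→v2 (4), v5→Eg (2), v6→Eg (6); capacity 4 + 2 + 6 = 12.
This cut is saturated, so no flow can exceed 12.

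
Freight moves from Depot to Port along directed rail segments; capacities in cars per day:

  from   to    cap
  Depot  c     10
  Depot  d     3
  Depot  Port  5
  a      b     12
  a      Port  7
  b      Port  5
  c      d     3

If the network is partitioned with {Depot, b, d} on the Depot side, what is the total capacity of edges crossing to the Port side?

Edges leaving {Depot, b, d}: Depot→c (10), Depot→Port (5), b→Port (5).
Cut capacity = 10 + 5 + 5 = 20.

20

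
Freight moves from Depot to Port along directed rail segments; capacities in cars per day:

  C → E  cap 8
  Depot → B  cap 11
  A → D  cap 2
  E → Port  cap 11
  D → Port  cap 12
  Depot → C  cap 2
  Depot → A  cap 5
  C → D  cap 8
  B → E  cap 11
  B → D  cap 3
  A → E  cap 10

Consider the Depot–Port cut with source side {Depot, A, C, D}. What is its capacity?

Edges leaving {Depot, A, C, D}: Depot→B (11), A→E (10), C→E (8), D→Port (12).
Cut capacity = 11 + 10 + 8 + 12 = 41.

41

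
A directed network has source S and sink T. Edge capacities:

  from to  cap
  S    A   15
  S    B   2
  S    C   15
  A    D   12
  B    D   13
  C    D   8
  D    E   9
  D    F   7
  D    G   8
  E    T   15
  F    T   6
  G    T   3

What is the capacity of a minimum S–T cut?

Augment S→A→D→E→T: bottleneck 9, flow now 9.
Augment S→A→D→F→T: bottleneck 3, flow now 12.
Augment S→B→D→F→T: bottleneck 2, flow now 14.
Augment S→C→D→F→T: bottleneck 1, flow now 15.
Augment S→C→D→G→T: bottleneck 3, flow now 18.
No augmenting path remains; maximum flow = 18.
By max-flow min-cut, the minimum cut capacity equals the max flow.
In the residual graph, reachable from S: {S, A, B, C, D, F, G}.
Min-cut edges: D→E (9), F→T (6), G→T (3); capacity 9 + 6 + 3 = 18.

18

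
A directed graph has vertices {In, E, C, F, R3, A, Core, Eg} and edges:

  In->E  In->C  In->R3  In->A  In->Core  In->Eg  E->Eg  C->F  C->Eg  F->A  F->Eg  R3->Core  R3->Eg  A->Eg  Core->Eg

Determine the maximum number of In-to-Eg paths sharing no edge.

6

Assign every edge capacity 1; by Menger, the answer equals the max flow.
Path In→Eg (+1); total 1.
Path In→E→Eg (+1); total 2.
Path In→C→Eg (+1); total 3.
Path In→R3→Eg (+1); total 4.
Path In→A→Eg (+1); total 5.
Path In→Core→Eg (+1); total 6.
No residual In→Eg path; max flow = 6.
Certifying cut of size 6: {In→A, In→C, In→Core, In→E, In→Eg, In→R3}.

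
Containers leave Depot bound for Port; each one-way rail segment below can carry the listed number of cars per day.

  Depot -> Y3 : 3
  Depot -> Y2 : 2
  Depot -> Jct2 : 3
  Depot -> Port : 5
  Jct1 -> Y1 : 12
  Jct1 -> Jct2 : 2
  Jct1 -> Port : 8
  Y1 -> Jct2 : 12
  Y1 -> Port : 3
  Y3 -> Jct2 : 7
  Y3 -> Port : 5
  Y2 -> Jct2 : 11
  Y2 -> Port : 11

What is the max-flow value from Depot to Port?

10

Augment Depot→Port: bottleneck 5, flow now 5.
Augment Depot→Y3→Port: bottleneck 3, flow now 8.
Augment Depot→Y2→Port: bottleneck 2, flow now 10.
No augmenting path remains; maximum flow = 10.
In the residual graph, reachable from Depot: {Depot, Jct2}.
Min-cut edges: Depot→Y3 (3), Depot→Y2 (2), Depot→Port (5); capacity 3 + 2 + 5 = 10.
This cut is saturated, so no flow can exceed 10.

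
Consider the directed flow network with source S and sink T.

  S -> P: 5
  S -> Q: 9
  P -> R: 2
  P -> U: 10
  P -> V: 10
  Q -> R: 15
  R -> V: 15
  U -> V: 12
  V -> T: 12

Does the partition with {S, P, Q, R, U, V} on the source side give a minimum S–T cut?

Yes — it is a minimum cut (capacity 12).

Given cut capacity: 12 = 12.
Augment S→P→V→T: bottleneck 5, flow now 5.
Augment S→Q→R→V→T: bottleneck 7, flow now 12.
No augmenting path remains; maximum flow = 12.
Cut capacity 12 equals the max flow, so it is a minimum cut.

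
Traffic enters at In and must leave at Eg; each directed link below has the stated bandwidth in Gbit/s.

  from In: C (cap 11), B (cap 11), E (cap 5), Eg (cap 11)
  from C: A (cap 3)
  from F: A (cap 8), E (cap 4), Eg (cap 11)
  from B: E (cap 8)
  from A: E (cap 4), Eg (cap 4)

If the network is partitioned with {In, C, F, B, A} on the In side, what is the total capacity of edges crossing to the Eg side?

47

Edges leaving {In, C, F, B, A}: In→E (5), In→Eg (11), F→E (4), F→Eg (11), B→E (8), A→E (4), A→Eg (4).
Cut capacity = 5 + 11 + 4 + 11 + 8 + 4 + 4 = 47.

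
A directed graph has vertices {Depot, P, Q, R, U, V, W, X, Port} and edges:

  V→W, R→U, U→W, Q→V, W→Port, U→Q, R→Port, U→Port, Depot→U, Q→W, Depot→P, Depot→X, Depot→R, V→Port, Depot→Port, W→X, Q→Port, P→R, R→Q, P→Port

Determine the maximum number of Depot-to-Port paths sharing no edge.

Assign every edge capacity 1; by Menger, the answer equals the max flow.
Path Depot→Port (+1); total 1.
Path Depot→P→Port (+1); total 2.
Path Depot→R→Port (+1); total 3.
Path Depot→U→Port (+1); total 4.
No residual Depot→Port path; max flow = 4.
Certifying cut of size 4: {Depot→P, Depot→Port, Depot→R, Depot→U}.

4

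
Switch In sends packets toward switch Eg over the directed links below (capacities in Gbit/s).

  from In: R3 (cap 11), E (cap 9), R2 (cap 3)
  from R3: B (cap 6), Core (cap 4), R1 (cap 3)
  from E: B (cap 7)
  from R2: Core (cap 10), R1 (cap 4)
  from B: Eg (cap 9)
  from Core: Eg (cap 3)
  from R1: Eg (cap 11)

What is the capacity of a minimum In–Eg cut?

18

Augment In→R3→B→Eg: bottleneck 6, flow now 6.
Augment In→R3→Core→Eg: bottleneck 3, flow now 9.
Augment In→R3→R1→Eg: bottleneck 2, flow now 11.
Augment In→E→B→Eg: bottleneck 3, flow now 14.
Augment In→R2→R1→Eg: bottleneck 3, flow now 17.
Augment In→E→B→R3→R1→Eg: bottleneck 1, flow now 18. (uses reverse residual edge)
No augmenting path remains; maximum flow = 18.
By max-flow min-cut, the minimum cut capacity equals the max flow.
In the residual graph, reachable from In: {In, R3, E, B, Core}.
Min-cut edges: In→R2 (3), R3→R1 (3), B→Eg (9), Core→Eg (3); capacity 3 + 3 + 9 + 3 = 18.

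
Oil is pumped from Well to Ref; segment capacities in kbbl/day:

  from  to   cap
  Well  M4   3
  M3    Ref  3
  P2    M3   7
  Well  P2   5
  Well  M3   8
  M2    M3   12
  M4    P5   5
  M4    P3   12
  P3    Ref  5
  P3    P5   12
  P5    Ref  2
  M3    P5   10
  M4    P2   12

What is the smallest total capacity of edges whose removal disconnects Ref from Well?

8

Augment Well→M3→Ref: bottleneck 3, flow now 3.
Augment Well→M4→P3→Ref: bottleneck 3, flow now 6.
Augment Well→M3→P5→Ref: bottleneck 2, flow now 8.
No augmenting path remains; maximum flow = 8.
By max-flow min-cut, the minimum cut capacity equals the max flow.
In the residual graph, reachable from Well: {Well, P2, M3, P5}.
Min-cut edges: Well→M4 (3), M3→Ref (3), P5→Ref (2); capacity 3 + 3 + 2 = 8.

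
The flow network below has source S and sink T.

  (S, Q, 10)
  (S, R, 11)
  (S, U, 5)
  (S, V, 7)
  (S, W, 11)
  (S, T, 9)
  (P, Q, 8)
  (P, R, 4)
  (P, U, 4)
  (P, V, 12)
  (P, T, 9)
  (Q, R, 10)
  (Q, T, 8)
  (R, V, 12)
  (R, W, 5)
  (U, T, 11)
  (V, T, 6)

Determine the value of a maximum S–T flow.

28

Augment S→T: bottleneck 9, flow now 9.
Augment S→Q→T: bottleneck 8, flow now 17.
Augment S→U→T: bottleneck 5, flow now 22.
Augment S→V→T: bottleneck 6, flow now 28.
No augmenting path remains; maximum flow = 28.
In the residual graph, reachable from S: {S, Q, R, V, W}.
Min-cut edges: S→U (5), S→T (9), Q→T (8), V→T (6); capacity 5 + 9 + 8 + 6 = 28.
This cut is saturated, so no flow can exceed 28.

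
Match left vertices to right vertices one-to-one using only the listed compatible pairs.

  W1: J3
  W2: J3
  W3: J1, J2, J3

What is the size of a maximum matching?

2

Unit-capacity flow: source→left, listed edges, right→sink; max matching = max flow.
Augmenting path W1→J3 (+1); matched 1.
Augmenting path W3→J1 (+1); matched 2.
No augmenting path remains; maximum matching = 2.
König certificate: {W3, J3} is a vertex cover of size 2 (every listed pair touches it), so no matching can be larger.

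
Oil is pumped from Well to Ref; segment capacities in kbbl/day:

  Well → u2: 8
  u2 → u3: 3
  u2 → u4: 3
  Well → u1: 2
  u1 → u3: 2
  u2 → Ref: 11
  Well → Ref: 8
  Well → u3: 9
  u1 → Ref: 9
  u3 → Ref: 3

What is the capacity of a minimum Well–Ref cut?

Augment Well→Ref: bottleneck 8, flow now 8.
Augment Well→u1→Ref: bottleneck 2, flow now 10.
Augment Well→u2→Ref: bottleneck 8, flow now 18.
Augment Well→u3→Ref: bottleneck 3, flow now 21.
No augmenting path remains; maximum flow = 21.
By max-flow min-cut, the minimum cut capacity equals the max flow.
In the residual graph, reachable from Well: {Well, u3}.
Min-cut edges: Well→u1 (2), Well→u2 (8), Well→Ref (8), u3→Ref (3); capacity 2 + 8 + 8 + 3 = 21.

21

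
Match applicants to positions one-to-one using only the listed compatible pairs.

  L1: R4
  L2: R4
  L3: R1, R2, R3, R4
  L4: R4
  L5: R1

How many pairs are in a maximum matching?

3

Unit-capacity flow: source→left, listed edges, right→sink; max matching = max flow.
Augmenting path L1→R4 (+1); matched 1.
Augmenting path L3→R1 (+1); matched 2.
Augmenting path L5→R1→L3→R2 (+1); matched 3.
No augmenting path remains; maximum matching = 3.
König certificate: {L3, L5, R4} is a vertex cover of size 3 (every listed pair touches it), so no matching can be larger.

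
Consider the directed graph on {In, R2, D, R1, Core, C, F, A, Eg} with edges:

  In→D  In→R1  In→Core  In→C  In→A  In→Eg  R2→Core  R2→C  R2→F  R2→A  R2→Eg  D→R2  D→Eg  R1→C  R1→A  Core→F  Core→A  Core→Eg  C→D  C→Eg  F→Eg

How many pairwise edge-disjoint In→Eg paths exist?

5

Assign every edge capacity 1; by Menger, the answer equals the max flow.
Path In→Eg (+1); total 1.
Path In→D→Eg (+1); total 2.
Path In→Core→Eg (+1); total 3.
Path In→C→Eg (+1); total 4.
Path In→R1→C→D→R2→Eg (+1); total 5.
No residual In→Eg path; max flow = 5.
Certifying cut of size 5: {In→C, In→Core, In→D, In→Eg, In→R1}.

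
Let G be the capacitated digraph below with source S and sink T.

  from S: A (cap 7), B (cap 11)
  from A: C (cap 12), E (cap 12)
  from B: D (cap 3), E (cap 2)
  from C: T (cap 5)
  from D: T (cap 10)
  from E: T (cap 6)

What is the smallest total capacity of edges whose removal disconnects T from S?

12

Augment S→A→C→T: bottleneck 5, flow now 5.
Augment S→A→E→T: bottleneck 2, flow now 7.
Augment S→B→D→T: bottleneck 3, flow now 10.
Augment S→B→E→T: bottleneck 2, flow now 12.
No augmenting path remains; maximum flow = 12.
By max-flow min-cut, the minimum cut capacity equals the max flow.
In the residual graph, reachable from S: {S, B}.
Min-cut edges: S→A (7), B→D (3), B→E (2); capacity 7 + 3 + 2 = 12.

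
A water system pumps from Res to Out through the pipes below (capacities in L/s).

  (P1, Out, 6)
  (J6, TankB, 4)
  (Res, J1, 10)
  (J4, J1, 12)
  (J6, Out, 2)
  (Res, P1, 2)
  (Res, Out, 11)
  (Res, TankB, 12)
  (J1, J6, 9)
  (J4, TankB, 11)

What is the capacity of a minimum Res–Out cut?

Augment Res→Out: bottleneck 11, flow now 11.
Augment Res→P1→Out: bottleneck 2, flow now 13.
Augment Res→J1→J6→Out: bottleneck 2, flow now 15.
No augmenting path remains; maximum flow = 15.
By max-flow min-cut, the minimum cut capacity equals the max flow.
In the residual graph, reachable from Res: {Res, J1, TankB, J6}.
Min-cut edges: Res→P1 (2), Res→Out (11), J6→Out (2); capacity 2 + 11 + 2 = 15.

15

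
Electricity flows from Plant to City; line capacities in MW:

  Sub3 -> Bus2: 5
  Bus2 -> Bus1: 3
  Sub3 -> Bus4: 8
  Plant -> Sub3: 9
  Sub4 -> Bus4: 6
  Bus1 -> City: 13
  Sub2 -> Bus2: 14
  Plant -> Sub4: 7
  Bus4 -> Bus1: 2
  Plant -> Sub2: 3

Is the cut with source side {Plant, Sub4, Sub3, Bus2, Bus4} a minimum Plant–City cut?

No — its capacity is 8, but the minimum cut has capacity 5.

Given cut capacity: 3 + 3 + 2 = 8.
Augment Plant→Sub4→Bus4→Bus1→City: bottleneck 2, flow now 2.
Augment Plant→Sub2→Bus2→Bus1→City: bottleneck 3, flow now 5.
No augmenting path remains; maximum flow = 5.
In the residual graph, reachable from Plant: {Plant, Sub4, Sub2, Sub3, Bus2, Bus4}.
Min-cut edges: Bus2→Bus1 (3), Bus4→Bus1 (2); capacity 3 + 2 = 5.
Cut capacity 8 exceeds the max flow 5, so it is not minimum.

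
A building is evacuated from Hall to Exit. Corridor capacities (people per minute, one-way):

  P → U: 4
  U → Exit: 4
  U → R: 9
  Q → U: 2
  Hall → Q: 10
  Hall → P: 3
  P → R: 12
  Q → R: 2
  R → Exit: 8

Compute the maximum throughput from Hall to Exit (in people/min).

Augment Hall→P→R→Exit: bottleneck 3, flow now 3.
Augment Hall→Q→R→Exit: bottleneck 2, flow now 5.
Augment Hall→Q→U→Exit: bottleneck 2, flow now 7.
No augmenting path remains; maximum flow = 7.
In the residual graph, reachable from Hall: {Hall, Q}.
Min-cut edges: Hall→P (3), Q→R (2), Q→U (2); capacity 3 + 2 + 2 = 7.
This cut is saturated, so no flow can exceed 7.

7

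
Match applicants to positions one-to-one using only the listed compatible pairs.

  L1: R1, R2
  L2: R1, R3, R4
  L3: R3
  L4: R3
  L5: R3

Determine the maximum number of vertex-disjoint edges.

3

Unit-capacity flow: source→left, listed edges, right→sink; max matching = max flow.
Augmenting path L1→R1 (+1); matched 1.
Augmenting path L2→R3 (+1); matched 2.
Augmenting path L3→R3→L2→R4 (+1); matched 3.
No augmenting path remains; maximum matching = 3.
König certificate: {L1, L2, R3} is a vertex cover of size 3 (every listed pair touches it), so no matching can be larger.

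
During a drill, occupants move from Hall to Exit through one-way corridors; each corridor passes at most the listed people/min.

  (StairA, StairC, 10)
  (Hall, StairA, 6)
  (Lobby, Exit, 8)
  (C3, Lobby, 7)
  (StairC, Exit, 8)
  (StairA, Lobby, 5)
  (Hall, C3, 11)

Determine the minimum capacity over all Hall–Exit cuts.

Augment Hall→C3→Lobby→Exit: bottleneck 7, flow now 7.
Augment Hall→StairA→Lobby→Exit: bottleneck 1, flow now 8.
Augment Hall→StairA→StairC→Exit: bottleneck 5, flow now 13.
No augmenting path remains; maximum flow = 13.
By max-flow min-cut, the minimum cut capacity equals the max flow.
In the residual graph, reachable from Hall: {Hall, C3}.
Min-cut edges: Hall→StairA (6), C3→Lobby (7); capacity 6 + 7 = 13.

13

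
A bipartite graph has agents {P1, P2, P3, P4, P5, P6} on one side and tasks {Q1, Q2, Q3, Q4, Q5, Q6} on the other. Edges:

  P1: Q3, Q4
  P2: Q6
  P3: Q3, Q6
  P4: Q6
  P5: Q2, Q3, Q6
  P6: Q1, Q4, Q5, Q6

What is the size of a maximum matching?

Unit-capacity flow: source→left, listed edges, right→sink; max matching = max flow.
Augmenting path P1→Q3 (+1); matched 1.
Augmenting path P2→Q6 (+1); matched 2.
Augmenting path P5→Q2 (+1); matched 3.
Augmenting path P6→Q1 (+1); matched 4.
Augmenting path P3→Q3→P1→Q4 (+1); matched 5.
No augmenting path remains; maximum matching = 5.
König certificate: {P1, P3, P5, P6, Q6} is a vertex cover of size 5 (every listed pair touches it), so no matching can be larger.

5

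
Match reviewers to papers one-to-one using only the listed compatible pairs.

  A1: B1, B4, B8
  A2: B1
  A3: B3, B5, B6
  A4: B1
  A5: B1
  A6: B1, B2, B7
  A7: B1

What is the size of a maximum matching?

Unit-capacity flow: source→left, listed edges, right→sink; max matching = max flow.
Augmenting path A1→B1 (+1); matched 1.
Augmenting path A3→B3 (+1); matched 2.
Augmenting path A6→B2 (+1); matched 3.
Augmenting path A2→B1→A1→B4 (+1); matched 4.
No augmenting path remains; maximum matching = 4.
König certificate: {A1, A3, A6, B1} is a vertex cover of size 4 (every listed pair touches it), so no matching can be larger.

4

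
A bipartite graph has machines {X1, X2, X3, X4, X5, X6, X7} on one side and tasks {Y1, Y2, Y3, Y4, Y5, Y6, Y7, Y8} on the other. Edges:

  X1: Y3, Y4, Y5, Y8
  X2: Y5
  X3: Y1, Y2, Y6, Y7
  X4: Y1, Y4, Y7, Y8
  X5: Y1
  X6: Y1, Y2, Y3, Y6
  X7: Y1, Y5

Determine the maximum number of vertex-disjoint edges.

Unit-capacity flow: source→left, listed edges, right→sink; max matching = max flow.
Augmenting path X1→Y3 (+1); matched 1.
Augmenting path X2→Y5 (+1); matched 2.
Augmenting path X3→Y1 (+1); matched 3.
Augmenting path X4→Y4 (+1); matched 4.
Augmenting path X6→Y2 (+1); matched 5.
Augmenting path X5→Y1→X3→Y6 (+1); matched 6.
No augmenting path remains; maximum matching = 6.
König certificate: {X1, X3, X4, X6, Y1, Y5} is a vertex cover of size 6 (every listed pair touches it), so no matching can be larger.

6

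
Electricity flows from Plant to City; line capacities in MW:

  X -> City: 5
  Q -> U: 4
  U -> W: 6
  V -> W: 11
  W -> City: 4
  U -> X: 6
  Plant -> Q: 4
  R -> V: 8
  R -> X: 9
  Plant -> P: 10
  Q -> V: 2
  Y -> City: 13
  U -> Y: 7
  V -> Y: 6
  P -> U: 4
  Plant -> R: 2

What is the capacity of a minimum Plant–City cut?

Augment Plant→R→X→City: bottleneck 2, flow now 2.
Augment Plant→P→U→W→City: bottleneck 4, flow now 6.
Augment Plant→Q→U→X→City: bottleneck 3, flow now 9.
Augment Plant→Q→U→Y→City: bottleneck 1, flow now 10.
No augmenting path remains; maximum flow = 10.
By max-flow min-cut, the minimum cut capacity equals the max flow.
In the residual graph, reachable from Plant: {Plant, P}.
Min-cut edges: Plant→Q (4), Plant→R (2), P→U (4); capacity 4 + 2 + 4 = 10.

10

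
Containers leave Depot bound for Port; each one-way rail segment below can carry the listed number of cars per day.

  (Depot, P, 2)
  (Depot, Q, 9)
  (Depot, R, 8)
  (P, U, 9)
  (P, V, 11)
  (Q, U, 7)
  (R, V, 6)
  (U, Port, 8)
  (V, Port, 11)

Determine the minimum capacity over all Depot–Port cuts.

15

Augment Depot→P→U→Port: bottleneck 2, flow now 2.
Augment Depot→Q→U→Port: bottleneck 6, flow now 8.
Augment Depot→R→V→Port: bottleneck 6, flow now 14.
Augment Depot→Q→U→P→V→Port: bottleneck 1, flow now 15. (uses reverse residual edge)
No augmenting path remains; maximum flow = 15.
By max-flow min-cut, the minimum cut capacity equals the max flow.
In the residual graph, reachable from Depot: {Depot, Q, R}.
Min-cut edges: Depot→P (2), Q→U (7), R→V (6); capacity 2 + 7 + 6 = 15.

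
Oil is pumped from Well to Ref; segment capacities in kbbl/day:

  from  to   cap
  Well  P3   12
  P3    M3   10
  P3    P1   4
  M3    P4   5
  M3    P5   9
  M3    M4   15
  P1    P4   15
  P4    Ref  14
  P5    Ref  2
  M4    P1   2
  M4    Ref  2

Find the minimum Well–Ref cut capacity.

12

Augment Well→P3→M3→P4→Ref: bottleneck 5, flow now 5.
Augment Well→P3→M3→P5→Ref: bottleneck 2, flow now 7.
Augment Well→P3→M3→M4→Ref: bottleneck 2, flow now 9.
Augment Well→P3→P1→P4→Ref: bottleneck 3, flow now 12.
No augmenting path remains; maximum flow = 12.
By max-flow min-cut, the minimum cut capacity equals the max flow.
In the residual graph, reachable from Well: {Well}.
Min-cut edges: Well→P3 (12); capacity 12 = 12.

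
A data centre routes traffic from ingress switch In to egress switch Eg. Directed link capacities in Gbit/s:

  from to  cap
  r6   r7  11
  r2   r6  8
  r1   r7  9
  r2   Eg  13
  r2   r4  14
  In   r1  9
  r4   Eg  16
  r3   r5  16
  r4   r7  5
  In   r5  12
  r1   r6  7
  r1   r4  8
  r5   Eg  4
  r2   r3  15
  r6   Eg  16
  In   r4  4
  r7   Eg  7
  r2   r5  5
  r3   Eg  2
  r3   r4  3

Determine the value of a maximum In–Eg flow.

17

Augment In→r4→Eg: bottleneck 4, flow now 4.
Augment In→r5→Eg: bottleneck 4, flow now 8.
Augment In→r1→r4→Eg: bottleneck 8, flow now 16.
Augment In→r1→r6→Eg: bottleneck 1, flow now 17.
No augmenting path remains; maximum flow = 17.
In the residual graph, reachable from In: {In, r5}.
Min-cut edges: In→r1 (9), In→r4 (4), r5→Eg (4); capacity 9 + 4 + 4 = 17.
This cut is saturated, so no flow can exceed 17.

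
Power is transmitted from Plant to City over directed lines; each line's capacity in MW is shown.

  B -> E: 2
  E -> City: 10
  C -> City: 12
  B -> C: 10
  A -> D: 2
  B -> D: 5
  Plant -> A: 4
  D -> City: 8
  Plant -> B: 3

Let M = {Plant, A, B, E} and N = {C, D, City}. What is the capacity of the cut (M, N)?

27

Edges leaving {Plant, A, B, E}: A→D (2), B→C (10), B→D (5), E→City (10).
Cut capacity = 2 + 10 + 5 + 10 = 27.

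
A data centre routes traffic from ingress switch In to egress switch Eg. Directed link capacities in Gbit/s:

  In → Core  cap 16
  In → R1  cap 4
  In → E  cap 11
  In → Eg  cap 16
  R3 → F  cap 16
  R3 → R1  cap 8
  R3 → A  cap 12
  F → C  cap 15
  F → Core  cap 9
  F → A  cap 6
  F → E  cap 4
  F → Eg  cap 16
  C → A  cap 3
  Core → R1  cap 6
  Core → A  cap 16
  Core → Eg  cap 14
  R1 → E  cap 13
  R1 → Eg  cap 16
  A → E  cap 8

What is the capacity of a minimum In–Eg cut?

Augment In→Eg: bottleneck 16, flow now 16.
Augment In→Core→Eg: bottleneck 14, flow now 30.
Augment In→R1→Eg: bottleneck 4, flow now 34.
Augment In→Core→R1→Eg: bottleneck 2, flow now 36.
No augmenting path remains; maximum flow = 36.
By max-flow min-cut, the minimum cut capacity equals the max flow.
In the residual graph, reachable from In: {In, E}.
Min-cut edges: In→Core (16), In→R1 (4), In→Eg (16); capacity 16 + 4 + 16 = 36.

36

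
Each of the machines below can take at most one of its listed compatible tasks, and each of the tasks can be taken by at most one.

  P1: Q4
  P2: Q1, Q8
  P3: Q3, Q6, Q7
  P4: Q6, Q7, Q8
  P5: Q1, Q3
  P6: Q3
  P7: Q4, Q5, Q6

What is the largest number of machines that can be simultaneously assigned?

7

Unit-capacity flow: source→left, listed edges, right→sink; max matching = max flow.
Augmenting path P1→Q4 (+1); matched 1.
Augmenting path P2→Q1 (+1); matched 2.
Augmenting path P3→Q3 (+1); matched 3.
Augmenting path P4→Q6 (+1); matched 4.
Augmenting path P7→Q5 (+1); matched 5.
Augmenting path P5→Q1→P2→Q8 (+1); matched 6.
Augmenting path P6→Q3→P3→Q7 (+1); matched 7.
No augmenting path remains; maximum matching = 7.
König certificate: {P1, P2, P3, P4, P5, P6, P7} is a vertex cover of size 7 (every listed pair touches it), so no matching can be larger.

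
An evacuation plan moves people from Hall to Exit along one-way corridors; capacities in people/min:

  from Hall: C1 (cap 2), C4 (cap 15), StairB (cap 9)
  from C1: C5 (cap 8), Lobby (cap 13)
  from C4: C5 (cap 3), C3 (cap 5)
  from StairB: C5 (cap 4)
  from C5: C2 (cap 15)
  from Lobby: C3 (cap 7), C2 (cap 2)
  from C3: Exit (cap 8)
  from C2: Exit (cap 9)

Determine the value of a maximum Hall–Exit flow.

14

Augment Hall→C4→C3→Exit: bottleneck 5, flow now 5.
Augment Hall→C1→C5→C2→Exit: bottleneck 2, flow now 7.
Augment Hall→C4→C5→C2→Exit: bottleneck 3, flow now 10.
Augment Hall→StairB→C5→C2→Exit: bottleneck 4, flow now 14.
No augmenting path remains; maximum flow = 14.
In the residual graph, reachable from Hall: {Hall, C4, StairB}.
Min-cut edges: Hall→C1 (2), C4→C5 (3), C4→C3 (5), StairB→C5 (4); capacity 2 + 3 + 5 + 4 = 14.
This cut is saturated, so no flow can exceed 14.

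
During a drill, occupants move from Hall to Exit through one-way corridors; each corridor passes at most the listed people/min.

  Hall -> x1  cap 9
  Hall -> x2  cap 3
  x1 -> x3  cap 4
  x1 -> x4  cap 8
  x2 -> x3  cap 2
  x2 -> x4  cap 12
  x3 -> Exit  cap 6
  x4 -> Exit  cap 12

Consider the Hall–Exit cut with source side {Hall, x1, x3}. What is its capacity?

Edges leaving {Hall, x1, x3}: Hall→x2 (3), x1→x4 (8), x3→Exit (6).
Cut capacity = 3 + 8 + 6 = 17.

17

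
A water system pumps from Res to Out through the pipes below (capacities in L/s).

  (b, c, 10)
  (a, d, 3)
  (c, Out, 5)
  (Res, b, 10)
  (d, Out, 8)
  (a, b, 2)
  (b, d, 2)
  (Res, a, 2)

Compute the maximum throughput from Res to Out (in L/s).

Augment Res→a→d→Out: bottleneck 2, flow now 2.
Augment Res→b→c→Out: bottleneck 5, flow now 7.
Augment Res→b→d→Out: bottleneck 2, flow now 9.
No augmenting path remains; maximum flow = 9.
In the residual graph, reachable from Res: {Res, b, c}.
Min-cut edges: Res→a (2), b→d (2), c→Out (5); capacity 2 + 2 + 5 = 9.
This cut is saturated, so no flow can exceed 9.

9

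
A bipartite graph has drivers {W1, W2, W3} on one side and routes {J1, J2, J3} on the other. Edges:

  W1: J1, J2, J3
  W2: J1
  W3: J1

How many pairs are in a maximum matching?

Unit-capacity flow: source→left, listed edges, right→sink; max matching = max flow.
Augmenting path W1→J1 (+1); matched 1.
Augmenting path W2→J1→W1→J2 (+1); matched 2.
No augmenting path remains; maximum matching = 2.
König certificate: {W1, J1} is a vertex cover of size 2 (every listed pair touches it), so no matching can be larger.

2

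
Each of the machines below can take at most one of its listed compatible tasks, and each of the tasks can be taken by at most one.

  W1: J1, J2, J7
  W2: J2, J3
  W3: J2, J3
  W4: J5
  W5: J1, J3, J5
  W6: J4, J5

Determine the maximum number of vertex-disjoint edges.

Unit-capacity flow: source→left, listed edges, right→sink; max matching = max flow.
Augmenting path W1→J1 (+1); matched 1.
Augmenting path W2→J2 (+1); matched 2.
Augmenting path W3→J3 (+1); matched 3.
Augmenting path W4→J5 (+1); matched 4.
Augmenting path W6→J4 (+1); matched 5.
Augmenting path W5→J1→W1→J7 (+1); matched 6.
No augmenting path remains; maximum matching = 6.
König certificate: {W1, W2, W3, W4, W5, W6} is a vertex cover of size 6 (every listed pair touches it), so no matching can be larger.

6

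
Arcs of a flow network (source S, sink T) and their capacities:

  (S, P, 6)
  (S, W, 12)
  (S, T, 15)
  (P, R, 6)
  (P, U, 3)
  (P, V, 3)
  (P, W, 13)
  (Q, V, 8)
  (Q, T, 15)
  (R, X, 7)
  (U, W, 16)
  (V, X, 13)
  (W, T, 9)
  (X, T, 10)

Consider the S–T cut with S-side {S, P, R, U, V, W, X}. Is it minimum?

No — its capacity is 34, but the minimum cut has capacity 30.

Given cut capacity: 15 + 9 + 10 = 34.
Augment S→T: bottleneck 15, flow now 15.
Augment S→W→T: bottleneck 9, flow now 24.
Augment S→P→R→X→T: bottleneck 6, flow now 30.
No augmenting path remains; maximum flow = 30.
In the residual graph, reachable from S: {S, W}.
Min-cut edges: S→P (6), S→T (15), W→T (9); capacity 6 + 15 + 9 = 30.
Cut capacity 34 exceeds the max flow 30, so it is not minimum.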